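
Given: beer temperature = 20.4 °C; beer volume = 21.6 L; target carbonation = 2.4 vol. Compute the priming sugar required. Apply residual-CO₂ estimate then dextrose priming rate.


residual = 14.695·(0.01821 + 0.09011·e^(−0.04·T));  sugar = (target − residual)·4.0·V
residual = 14.695·(0.01821 + 0.09011·e^(−0.04·20.4)) = 0.8531
sugar = (2.4 − 0.8531)·4.0·21.6

133.6489 g


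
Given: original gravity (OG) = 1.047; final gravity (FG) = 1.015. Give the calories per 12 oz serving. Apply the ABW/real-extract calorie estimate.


ABW = (OG−FG)·131.25·0.79/FG;  °P = 259 − 259/SG (for OG→OE and FG→AE);  RE = 0.1808·OE + 0.8192·AE;  Cal = (6.9·ABW + 4·(RE−0.1))·FG·3.55
ABW = (1.047 − 1.015)·131.25·0.79/1.015 = 3.2690
OE = 259 − 259/1.047 = 11.6266 °P
AE = 259 − 259/1.015 = 3.8276 °P
RE = 0.1808·11.6266 + 0.8192·3.8276 = 5.2376 °P
Cal = (6.9·3.2690 + 4·(5.2376−0.1))·1.015·3.55

155.3232 kcal


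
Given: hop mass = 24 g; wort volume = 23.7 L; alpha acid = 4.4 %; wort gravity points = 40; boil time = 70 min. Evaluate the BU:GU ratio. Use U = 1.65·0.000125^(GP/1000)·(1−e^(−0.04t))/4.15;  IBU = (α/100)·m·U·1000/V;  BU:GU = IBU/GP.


U = 1.65·0.000125^(40/1000)·(1−e^(−0.04·70))/4.15 = 0.2607
IBU = (4.4/100)·24·0.2607·1000/23.7 = 11.6140
BU:GU = 11.6140/40

0.2903


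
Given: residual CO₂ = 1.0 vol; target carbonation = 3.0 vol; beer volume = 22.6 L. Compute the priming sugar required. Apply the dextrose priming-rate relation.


sugar = (target − residual)·4.0·V
sugar = (3.0 − 1.0)·4.0·22.6

180.8000 g


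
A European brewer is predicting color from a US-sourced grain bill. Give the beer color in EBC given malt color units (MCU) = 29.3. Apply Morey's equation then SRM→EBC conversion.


SRM = 1.4922·MCU^0.6859;  EBC = SRM·1.97
SRM = 1.4922·29.3^0.6859 = 15.1339
EBC = 15.1339·1.97

29.8138 EBC


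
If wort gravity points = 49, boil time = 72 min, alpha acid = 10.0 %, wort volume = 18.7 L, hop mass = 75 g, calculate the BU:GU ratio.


U = 1.65·0.000125^(GP/1000)·(1−e^(−0.04t))/4.15;  IBU = (α/100)·m·U·1000/V;  BU:GU = IBU/GP
U = 1.65·0.000125^(49/1000)·(1−e^(−0.04·72))/4.15 = 0.2416
IBU = (10.0/100)·75·0.2416·1000/18.7 = 96.8978
BU:GU = 96.8978/49

1.9775


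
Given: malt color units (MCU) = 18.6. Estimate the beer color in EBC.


SRM = 1.4922·MCU^0.6859;  EBC = SRM·1.97
SRM = 1.4922·18.6^0.6859 = 11.0812
EBC = 11.0812·1.97

21.8299 EBC


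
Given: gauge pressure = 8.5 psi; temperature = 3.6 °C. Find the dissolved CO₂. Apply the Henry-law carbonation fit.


vols = (P + 14.695)·(0.01821 + 0.09011·e^(−0.04·T))
vols = (8.5 + 14.695)·(0.01821 + 0.09011·e^(−0.04·3.6))

2.2322 volumes


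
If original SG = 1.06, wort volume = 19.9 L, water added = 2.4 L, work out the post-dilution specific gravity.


SG_new = 1 + (SG_old − 1)·V_old/(V_old + V_water)
pts = (1.06 − 1)·1000·19.9/(19.9 + 2.4) = 53.5426
SG_new = 1 + 53.5426/1000

1.0535


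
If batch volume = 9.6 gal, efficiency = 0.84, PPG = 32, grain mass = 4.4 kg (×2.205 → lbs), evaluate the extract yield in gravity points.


points = lbs × PPG × eff / vol
lbs = 4.4 × 2.205 = 9.7020
points = 9.7020 × 32 × 0.84 / 9.6

27.1656 points


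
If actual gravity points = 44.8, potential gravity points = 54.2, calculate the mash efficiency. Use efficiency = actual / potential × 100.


efficiency = 44.8 / 54.2 × 100

82.6568 %


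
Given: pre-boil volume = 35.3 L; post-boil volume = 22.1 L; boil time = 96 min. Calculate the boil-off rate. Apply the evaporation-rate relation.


rate = (V_pre − V_post) / (t_min/60)
rate = (35.3 − 22.1) / (96/60)

8.2500 L/hr


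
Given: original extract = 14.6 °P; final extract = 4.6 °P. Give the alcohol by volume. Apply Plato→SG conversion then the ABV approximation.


SG = 259/(259 − P);  ABV = (OG − FG)·131.25
OG = 259/(259 − 14.6) = 1.0597
FG = 259/(259 − 4.6) = 1.0181
ABV = (1.0597 − 1.0181)·131.25

5.4674 % ABV


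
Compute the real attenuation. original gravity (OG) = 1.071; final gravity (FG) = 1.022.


AA = (OG−FG)/(OG−1)·100;  RA = AA·0.8192
AA = (1.071 − 1.022)/(1.071 − 1)·100 = 69.0141
RA = 69.0141·0.8192

56.5363 %


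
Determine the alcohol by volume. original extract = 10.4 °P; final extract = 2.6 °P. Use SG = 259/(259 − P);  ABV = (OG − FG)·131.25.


OG = 259/(259 − 10.4) = 1.0418
FG = 259/(259 − 2.6) = 1.0101
ABV = (1.0418 − 1.0101)·131.25

4.1598 % ABV


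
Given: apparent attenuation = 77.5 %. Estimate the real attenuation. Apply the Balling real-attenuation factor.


RA = AA · 0.8192
RA = 77.5 · 0.8192

63.4880 %


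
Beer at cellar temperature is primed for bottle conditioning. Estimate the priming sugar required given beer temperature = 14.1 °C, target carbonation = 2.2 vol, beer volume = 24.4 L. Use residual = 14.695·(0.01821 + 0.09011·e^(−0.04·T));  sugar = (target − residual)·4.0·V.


residual = 14.695·(0.01821 + 0.09011·e^(−0.04·14.1)) = 1.0210
sugar = (2.2 − 1.0210)·4.0·24.4

115.0750 g


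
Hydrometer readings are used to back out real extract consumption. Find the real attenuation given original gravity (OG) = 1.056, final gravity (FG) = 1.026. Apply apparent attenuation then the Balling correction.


AA = (OG−FG)/(OG−1)·100;  RA = AA·0.8192
AA = (1.056 − 1.026)/(1.056 − 1)·100 = 53.5714
RA = 53.5714·0.8192

43.8857 %


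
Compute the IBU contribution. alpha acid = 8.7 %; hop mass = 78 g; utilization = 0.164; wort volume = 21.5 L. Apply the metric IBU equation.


IBU = (α/100)·mass·U·1000 / V
IBU = (8.7/100)·78·0.164·1000 / 21.5

51.7630 IBU


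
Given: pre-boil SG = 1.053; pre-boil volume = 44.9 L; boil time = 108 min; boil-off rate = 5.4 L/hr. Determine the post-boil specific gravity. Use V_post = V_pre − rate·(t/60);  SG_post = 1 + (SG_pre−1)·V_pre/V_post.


V_post = 44.9 − 5.4·(108/60) = 35.1800
SG_post = 1 + (1.053 − 1)·44.9/35.1800

1.0676


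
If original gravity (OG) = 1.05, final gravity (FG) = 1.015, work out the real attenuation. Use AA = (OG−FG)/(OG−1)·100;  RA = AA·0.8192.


AA = (1.05 − 1.015)/(1.05 − 1)·100 = 70.0000
RA = 70.0000·0.8192

57.3440 %


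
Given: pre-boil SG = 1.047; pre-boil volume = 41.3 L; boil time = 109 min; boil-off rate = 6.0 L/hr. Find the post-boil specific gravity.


V_post = V_pre − rate·(t/60);  SG_post = 1 + (SG_pre−1)·V_pre/V_post
V_post = 41.3 − 6.0·(109/60) = 30.4000
SG_post = 1 + (1.047 − 1)·41.3/30.4000

1.0639


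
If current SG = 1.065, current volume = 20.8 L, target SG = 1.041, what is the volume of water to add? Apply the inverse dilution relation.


V_water = V·((SG_curr − 1)/(SG_target − 1) − 1)
V_water = 20.8·((1.065 − 1)/(1.041 − 1) − 1)

12.1756 L


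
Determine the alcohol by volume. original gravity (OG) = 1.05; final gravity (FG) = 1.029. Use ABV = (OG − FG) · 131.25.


ABV = (1.05 − 1.029) · 131.25

2.7563 % ABV


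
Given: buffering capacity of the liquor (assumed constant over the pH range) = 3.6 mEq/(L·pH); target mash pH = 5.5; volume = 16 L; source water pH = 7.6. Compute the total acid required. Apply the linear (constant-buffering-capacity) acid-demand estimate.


acid = buffering capacity · (pH_source − pH_target) · V
acid = 3.6 · (7.6 − 5.5) · 16

120.9600 mEq


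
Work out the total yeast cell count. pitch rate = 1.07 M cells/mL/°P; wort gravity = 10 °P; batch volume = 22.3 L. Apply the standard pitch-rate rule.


cells (billions) = rate · V_L · °P
cells = 1.07 · 22.3 · 10

238.6100 billion cells


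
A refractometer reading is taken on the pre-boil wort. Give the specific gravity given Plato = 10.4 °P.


SG = 259/(259 − P)
SG = 259/(259 − 10.4)

1.0418


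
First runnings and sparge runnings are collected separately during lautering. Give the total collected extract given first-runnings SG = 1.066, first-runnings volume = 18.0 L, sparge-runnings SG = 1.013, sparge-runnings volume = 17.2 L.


total = Σ (SG_i − 1)·1000·V_i
first = (1.066 − 1)·1000·18.0 = 1188.0000
sparge = (1.013 − 1)·1000·17.2 = 223.6000
total = 1188.0000 + 223.6000

1411.6000 gravity·L


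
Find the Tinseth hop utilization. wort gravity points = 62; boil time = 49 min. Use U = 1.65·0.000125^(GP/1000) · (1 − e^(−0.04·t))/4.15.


bigness = 1.65·0.000125^(62/1000) = 0.9451
boil_factor = (1 − e^(−0.04·49))/4.15 = 0.2070
U = 0.9451 · 0.2070

0.1957


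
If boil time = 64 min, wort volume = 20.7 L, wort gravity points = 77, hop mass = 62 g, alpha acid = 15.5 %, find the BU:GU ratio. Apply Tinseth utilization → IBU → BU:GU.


U = 1.65·0.000125^(GP/1000)·(1−e^(−0.04t))/4.15;  IBU = (α/100)·m·U·1000/V;  BU:GU = IBU/GP
U = 1.65·0.000125^(77/1000)·(1−e^(−0.04·64))/4.15 = 0.1836
IBU = (15.5/100)·62·0.1836·1000/20.7 = 85.2529
BU:GU = 85.2529/77

1.1072


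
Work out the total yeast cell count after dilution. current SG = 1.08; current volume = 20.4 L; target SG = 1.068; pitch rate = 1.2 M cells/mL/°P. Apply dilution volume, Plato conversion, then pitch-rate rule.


V_w = V·((SG_c−1)/(SG_t−1)−1);  °P = 259 − 259/SG_t;  cells = rate·(V+V_w)·°P
V_w = 20.4·((1.08−1)/(1.068−1)−1) = 3.6000
V_final = 20.4 + 3.6000 = 24.0000
°P = 259 − 259/1.068 = 16.4906
cells = 1.2·24.0000·16.4906

474.9303 billion cells


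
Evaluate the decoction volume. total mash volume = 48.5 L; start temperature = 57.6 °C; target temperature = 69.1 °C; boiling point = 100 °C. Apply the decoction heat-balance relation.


V_dec = V_total·(T_target − T_start)/(T_boil − T_start)
V_dec = 48.5·(69.1 − 57.6)/(100 − 57.6)

13.1545 L


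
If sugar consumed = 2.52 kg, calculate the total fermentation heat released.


Q = m_sugar · 590 kJ/kg
Q = 2.52 · 590

1486.8000 kJ


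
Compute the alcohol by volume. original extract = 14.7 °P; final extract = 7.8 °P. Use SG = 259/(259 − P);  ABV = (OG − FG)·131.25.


OG = 259/(259 − 14.7) = 1.0602
FG = 259/(259 − 7.8) = 1.0311
ABV = (1.0602 − 1.0311)·131.25

3.8221 % ABV


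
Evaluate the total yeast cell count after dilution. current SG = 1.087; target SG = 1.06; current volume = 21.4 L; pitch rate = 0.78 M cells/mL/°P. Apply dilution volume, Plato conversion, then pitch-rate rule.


V_w = V·((SG_c−1)/(SG_t−1)−1);  °P = 259 − 259/SG_t;  cells = rate·(V+V_w)·°P
V_w = 21.4·((1.087−1)/(1.06−1)−1) = 9.6300
V_final = 21.4 + 9.6300 = 31.0300
°P = 259 − 259/1.06 = 14.6604
cells = 0.78·31.0300·14.6604

354.8310 billion cells


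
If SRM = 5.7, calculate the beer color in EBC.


EBC = SRM · 1.97
EBC = 5.7 · 1.97

11.2290 EBC


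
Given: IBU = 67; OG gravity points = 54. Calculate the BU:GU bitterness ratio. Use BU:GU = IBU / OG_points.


BU:GU = 67 / 54

1.2407


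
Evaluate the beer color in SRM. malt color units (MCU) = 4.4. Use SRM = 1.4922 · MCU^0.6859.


SRM = 1.4922 · 4.4^0.6859

4.1226 SRM


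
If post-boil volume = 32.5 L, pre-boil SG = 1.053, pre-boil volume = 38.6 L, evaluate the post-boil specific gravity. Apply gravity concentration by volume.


SG_post = 1 + (SG_pre − 1)·V_pre/V_post
pts_pre = (1.053 − 1)·1000 = 53.0000
pts_post = 53.0000·38.6/32.5 = 62.9477
SG_post = 1 + 62.9477/1000

1.0629


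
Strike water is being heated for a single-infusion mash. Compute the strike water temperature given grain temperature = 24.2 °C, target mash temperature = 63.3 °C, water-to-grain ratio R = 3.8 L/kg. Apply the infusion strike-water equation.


T_strike = (0.41/R)·(T_mash − T_grain) + T_mash
T_strike = (0.41/3.8)·(63.3 − 24.2) + 63.3

67.5187 °C


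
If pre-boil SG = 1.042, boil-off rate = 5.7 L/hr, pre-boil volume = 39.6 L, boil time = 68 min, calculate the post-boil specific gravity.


V_post = V_pre − rate·(t/60);  SG_post = 1 + (SG_pre−1)·V_pre/V_post
V_post = 39.6 − 5.7·(68/60) = 33.1400
SG_post = 1 + (1.042 − 1)·39.6/33.1400

1.0502


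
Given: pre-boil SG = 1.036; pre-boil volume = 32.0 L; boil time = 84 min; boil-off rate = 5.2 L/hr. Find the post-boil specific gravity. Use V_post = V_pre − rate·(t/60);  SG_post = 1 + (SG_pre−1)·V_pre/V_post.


V_post = 32.0 − 5.2·(84/60) = 24.7200
SG_post = 1 + (1.036 − 1)·32.0/24.7200

1.0466


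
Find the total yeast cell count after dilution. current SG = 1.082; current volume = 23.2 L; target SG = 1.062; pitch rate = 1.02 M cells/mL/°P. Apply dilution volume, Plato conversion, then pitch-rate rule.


V_w = V·((SG_c−1)/(SG_t−1)−1);  °P = 259 − 259/SG_t;  cells = rate·(V+V_w)·°P
V_w = 23.2·((1.082−1)/(1.062−1)−1) = 7.4839
V_final = 23.2 + 7.4839 = 30.6839
°P = 259 − 259/1.062 = 15.1205
cells = 1.02·30.6839·15.1205

473.2354 billion cells


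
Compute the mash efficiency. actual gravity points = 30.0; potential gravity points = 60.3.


efficiency = actual / potential × 100
efficiency = 30.0 / 60.3 × 100

49.7512 %


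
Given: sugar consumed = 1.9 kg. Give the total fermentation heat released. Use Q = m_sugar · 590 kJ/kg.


Q = 1.9 · 590

1121.0000 kJ


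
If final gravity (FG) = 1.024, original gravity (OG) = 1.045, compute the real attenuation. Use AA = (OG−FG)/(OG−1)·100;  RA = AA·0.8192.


AA = (1.045 − 1.024)/(1.045 − 1)·100 = 46.6667
RA = 46.6667·0.8192

38.2293 %


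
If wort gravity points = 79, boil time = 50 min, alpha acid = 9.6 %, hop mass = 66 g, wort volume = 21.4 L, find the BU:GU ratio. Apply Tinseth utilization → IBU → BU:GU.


U = 1.65·0.000125^(GP/1000)·(1−e^(−0.04t))/4.15;  IBU = (α/100)·m·U·1000/V;  BU:GU = IBU/GP
U = 1.65·0.000125^(79/1000)·(1−e^(−0.04·50))/4.15 = 0.1690
IBU = (9.6/100)·66·0.1690·1000/21.4 = 50.0427
BU:GU = 50.0427/79

0.6335


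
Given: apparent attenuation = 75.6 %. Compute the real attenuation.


RA = AA · 0.8192
RA = 75.6 · 0.8192

61.9315 %


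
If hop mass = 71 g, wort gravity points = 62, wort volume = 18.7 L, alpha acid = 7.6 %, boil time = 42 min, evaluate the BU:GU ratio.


U = 1.65·0.000125^(GP/1000)·(1−e^(−0.04t))/4.15;  IBU = (α/100)·m·U·1000/V;  BU:GU = IBU/GP
U = 1.65·0.000125^(62/1000)·(1−e^(−0.04·42))/4.15 = 0.1853
IBU = (7.6/100)·71·0.1853·1000/18.7 = 53.4687
BU:GU = 53.4687/62

0.8624


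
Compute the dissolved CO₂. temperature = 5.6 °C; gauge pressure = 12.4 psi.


vols = (P + 14.695)·(0.01821 + 0.09011·e^(−0.04·T))
vols = (12.4 + 14.695)·(0.01821 + 0.09011·e^(−0.04·5.6))

2.4450 volumes


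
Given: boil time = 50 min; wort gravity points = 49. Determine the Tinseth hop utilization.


U = 1.65·0.000125^(GP/1000) · (1 − e^(−0.04·t))/4.15
bigness = 1.65·0.000125^(49/1000) = 1.0623
boil_factor = (1 − e^(−0.04·50))/4.15 = 0.2084
U = 1.0623 · 0.2084

0.2213


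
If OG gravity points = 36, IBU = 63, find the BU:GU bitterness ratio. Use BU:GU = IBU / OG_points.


BU:GU = 63 / 36

1.7500


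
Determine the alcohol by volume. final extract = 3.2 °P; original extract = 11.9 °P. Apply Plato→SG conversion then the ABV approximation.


SG = 259/(259 − P);  ABV = (OG − FG)·131.25
OG = 259/(259 − 11.9) = 1.0482
FG = 259/(259 − 3.2) = 1.0125
ABV = (1.0482 − 1.0125)·131.25

4.6789 % ABV


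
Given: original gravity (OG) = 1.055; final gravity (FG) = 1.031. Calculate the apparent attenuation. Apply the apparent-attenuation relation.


AA = (OG − FG)/(OG − 1) · 100
AA = (1.055 − 1.031)/(1.055 − 1) · 100

43.6364 %


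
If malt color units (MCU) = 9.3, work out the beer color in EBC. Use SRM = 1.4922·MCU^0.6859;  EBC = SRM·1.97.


SRM = 1.4922·9.3^0.6859 = 6.8883
EBC = 6.8883·1.97

13.5699 EBC


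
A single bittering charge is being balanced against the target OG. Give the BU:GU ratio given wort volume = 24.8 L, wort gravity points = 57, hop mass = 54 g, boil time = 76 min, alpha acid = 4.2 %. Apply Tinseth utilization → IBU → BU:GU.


U = 1.65·0.000125^(GP/1000)·(1−e^(−0.04t))/4.15;  IBU = (α/100)·m·U·1000/V;  BU:GU = IBU/GP
U = 1.65·0.000125^(57/1000)·(1−e^(−0.04·76))/4.15 = 0.2268
IBU = (4.2/100)·54·0.2268·1000/24.8 = 20.7426
BU:GU = 20.7426/57

0.3639


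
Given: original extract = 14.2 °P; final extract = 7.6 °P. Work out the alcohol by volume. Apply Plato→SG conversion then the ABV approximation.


SG = 259/(259 − P);  ABV = (OG − FG)·131.25
OG = 259/(259 − 14.2) = 1.0580
FG = 259/(259 − 7.6) = 1.0302
ABV = (1.0580 − 1.0302)·131.25

3.6456 % ABV


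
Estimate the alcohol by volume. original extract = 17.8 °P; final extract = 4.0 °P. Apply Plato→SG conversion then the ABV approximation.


SG = 259/(259 − P);  ABV = (OG − FG)·131.25
OG = 259/(259 − 17.8) = 1.0738
FG = 259/(259 − 4.0) = 1.0157
ABV = (1.0738 − 1.0157)·131.25

7.6271 % ABV


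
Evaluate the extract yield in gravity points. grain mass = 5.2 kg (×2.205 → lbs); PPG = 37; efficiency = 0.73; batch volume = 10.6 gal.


points = lbs × PPG × eff / vol
lbs = 5.2 × 2.205 = 11.4660
points = 11.4660 × 37 × 0.73 / 10.6

29.2167 points


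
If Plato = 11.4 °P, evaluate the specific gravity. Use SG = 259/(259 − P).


SG = 259/(259 − 11.4)

1.0460


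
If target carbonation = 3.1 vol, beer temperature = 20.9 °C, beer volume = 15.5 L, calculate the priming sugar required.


residual = 14.695·(0.01821 + 0.09011·e^(−0.04·T));  sugar = (target − residual)·4.0·V
residual = 14.695·(0.01821 + 0.09011·e^(−0.04·20.9)) = 0.8415
sugar = (3.1 − 0.8415)·4.0·15.5

140.0243 g


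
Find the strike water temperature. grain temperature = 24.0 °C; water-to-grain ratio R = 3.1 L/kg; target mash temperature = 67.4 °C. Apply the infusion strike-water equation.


T_strike = (0.41/R)·(T_mash − T_grain) + T_mash
T_strike = (0.41/3.1)·(67.4 − 24.0) + 67.4

73.1400 °C


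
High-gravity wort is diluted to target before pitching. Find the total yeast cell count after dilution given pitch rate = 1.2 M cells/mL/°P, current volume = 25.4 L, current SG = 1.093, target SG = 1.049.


V_w = V·((SG_c−1)/(SG_t−1)−1);  °P = 259 − 259/SG_t;  cells = rate·(V+V_w)·°P
V_w = 25.4·((1.093−1)/(1.049−1)−1) = 22.8082
V_final = 25.4 + 22.8082 = 48.2082
°P = 259 − 259/1.049 = 12.0982
cells = 1.2·48.2082·12.0982

699.8778 billion cells


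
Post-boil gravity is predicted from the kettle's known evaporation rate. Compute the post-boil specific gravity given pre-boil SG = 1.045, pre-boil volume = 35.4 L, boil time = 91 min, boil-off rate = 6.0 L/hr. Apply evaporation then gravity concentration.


V_post = V_pre − rate·(t/60);  SG_post = 1 + (SG_pre−1)·V_pre/V_post
V_post = 35.4 − 6.0·(91/60) = 26.3000
SG_post = 1 + (1.045 − 1)·35.4/26.3000

1.0606


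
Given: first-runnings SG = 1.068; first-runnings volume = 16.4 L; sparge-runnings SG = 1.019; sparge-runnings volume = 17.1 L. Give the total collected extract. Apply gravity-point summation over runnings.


total = Σ (SG_i − 1)·1000·V_i
first = (1.068 − 1)·1000·16.4 = 1115.2000
sparge = (1.019 − 1)·1000·17.1 = 324.9000
total = 1115.2000 + 324.9000

1440.1000 gravity·L


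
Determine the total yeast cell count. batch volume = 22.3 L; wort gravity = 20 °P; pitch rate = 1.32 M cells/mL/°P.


cells (billions) = rate · V_L · °P
cells = 1.32 · 22.3 · 20

588.7200 billion cells


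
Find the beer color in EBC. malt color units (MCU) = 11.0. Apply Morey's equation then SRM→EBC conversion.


SRM = 1.4922·MCU^0.6859;  EBC = SRM·1.97
SRM = 1.4922·11.0^0.6859 = 7.7289
EBC = 7.7289·1.97

15.2260 EBC


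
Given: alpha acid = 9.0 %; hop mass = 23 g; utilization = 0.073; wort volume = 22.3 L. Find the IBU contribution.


IBU = (α/100)·mass·U·1000 / V
IBU = (9.0/100)·23·0.073·1000 / 22.3

6.7762 IBU


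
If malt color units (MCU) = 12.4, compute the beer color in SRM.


SRM = 1.4922 · MCU^0.6859
SRM = 1.4922 · 12.4^0.6859

8.3908 SRM


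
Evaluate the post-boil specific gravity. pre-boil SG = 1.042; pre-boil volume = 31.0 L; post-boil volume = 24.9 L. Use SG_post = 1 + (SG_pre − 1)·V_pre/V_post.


pts_pre = (1.042 − 1)·1000 = 42.0000
pts_post = 42.0000·31.0/24.9 = 52.2892
SG_post = 1 + 52.2892/1000

1.0523


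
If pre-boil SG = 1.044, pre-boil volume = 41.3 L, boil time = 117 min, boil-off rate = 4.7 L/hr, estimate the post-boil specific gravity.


V_post = V_pre − rate·(t/60);  SG_post = 1 + (SG_pre−1)·V_pre/V_post
V_post = 41.3 − 4.7·(117/60) = 32.1350
SG_post = 1 + (1.044 − 1)·41.3/32.1350

1.0565


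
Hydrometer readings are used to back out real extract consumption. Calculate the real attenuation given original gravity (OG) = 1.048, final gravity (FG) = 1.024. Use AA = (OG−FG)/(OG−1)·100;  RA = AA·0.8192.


AA = (1.048 − 1.024)/(1.048 − 1)·100 = 50.0000
RA = 50.0000·0.8192

40.9600 %


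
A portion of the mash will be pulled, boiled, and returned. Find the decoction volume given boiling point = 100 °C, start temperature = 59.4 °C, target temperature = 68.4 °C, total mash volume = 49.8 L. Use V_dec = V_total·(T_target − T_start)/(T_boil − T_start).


V_dec = 49.8·(68.4 − 59.4)/(100 − 59.4)

11.0394 L


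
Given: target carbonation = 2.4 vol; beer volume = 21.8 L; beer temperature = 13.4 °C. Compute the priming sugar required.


residual = 14.695·(0.01821 + 0.09011·e^(−0.04·T));  sugar = (target − residual)·4.0·V
residual = 14.695·(0.01821 + 0.09011·e^(−0.04·13.4)) = 1.0423
sugar = (2.4 − 1.0423)·4.0·21.8

118.3876 g


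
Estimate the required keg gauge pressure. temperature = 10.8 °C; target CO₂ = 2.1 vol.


psi = vols/(0.01821 + 0.09011·e^(−0.04·T)) − 14.695
psi = 2.1/(0.01821 + 0.09011·e^(−0.04·10.8)) − 14.695

12.6807 psi


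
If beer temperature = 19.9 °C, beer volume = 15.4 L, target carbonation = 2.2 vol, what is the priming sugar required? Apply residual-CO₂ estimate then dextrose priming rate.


residual = 14.695·(0.01821 + 0.09011·e^(−0.04·T));  sugar = (target − residual)·4.0·V
residual = 14.695·(0.01821 + 0.09011·e^(−0.04·19.9)) = 0.8650
sugar = (2.2 − 0.8650)·4.0·15.4

82.2380 g


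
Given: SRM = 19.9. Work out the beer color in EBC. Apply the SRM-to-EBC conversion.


EBC = SRM · 1.97
EBC = 19.9 · 1.97

39.2030 EBC


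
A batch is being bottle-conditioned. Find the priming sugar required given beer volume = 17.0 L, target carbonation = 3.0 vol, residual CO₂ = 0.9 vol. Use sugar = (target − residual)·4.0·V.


sugar = (3.0 − 0.9)·4.0·17.0

142.8000 g


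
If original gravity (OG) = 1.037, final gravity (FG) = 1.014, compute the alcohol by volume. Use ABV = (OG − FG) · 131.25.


ABV = (1.037 − 1.014) · 131.25

3.0187 % ABV


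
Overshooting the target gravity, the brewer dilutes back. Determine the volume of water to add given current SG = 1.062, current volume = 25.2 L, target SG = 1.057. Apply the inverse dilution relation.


V_water = V·((SG_curr − 1)/(SG_target − 1) − 1)
V_water = 25.2·((1.062 − 1)/(1.057 − 1) − 1)

2.2105 L


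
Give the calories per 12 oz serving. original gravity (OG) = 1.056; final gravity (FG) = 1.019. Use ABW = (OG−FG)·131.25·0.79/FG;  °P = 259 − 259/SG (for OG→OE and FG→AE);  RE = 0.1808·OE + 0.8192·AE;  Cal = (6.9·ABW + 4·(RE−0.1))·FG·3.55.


ABW = (1.056 − 1.019)·131.25·0.79/1.019 = 3.7649
OE = 259 − 259/1.056 = 13.7348 °P
AE = 259 − 259/1.019 = 4.8292 °P
RE = 0.1808·13.7348 + 0.8192·4.8292 = 6.4394 °P
Cal = (6.9·3.7649 + 4·(6.4394−0.1))·1.019·3.55

185.7031 kcal


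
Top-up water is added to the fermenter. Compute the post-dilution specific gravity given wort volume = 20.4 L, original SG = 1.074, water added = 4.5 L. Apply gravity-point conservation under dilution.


SG_new = 1 + (SG_old − 1)·V_old/(V_old + V_water)
pts = (1.074 − 1)·1000·20.4/(20.4 + 4.5) = 60.6265
SG_new = 1 + 60.6265/1000

1.0606


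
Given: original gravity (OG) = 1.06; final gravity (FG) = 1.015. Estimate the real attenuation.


AA = (OG−FG)/(OG−1)·100;  RA = AA·0.8192
AA = (1.06 − 1.015)/(1.06 − 1)·100 = 75.0000
RA = 75.0000·0.8192

61.4400 %


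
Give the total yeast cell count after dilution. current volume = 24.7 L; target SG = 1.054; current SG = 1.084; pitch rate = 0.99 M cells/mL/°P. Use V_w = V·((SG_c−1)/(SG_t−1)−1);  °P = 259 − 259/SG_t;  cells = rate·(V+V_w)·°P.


V_w = 24.7·((1.084−1)/(1.054−1)−1) = 13.7222
V_final = 24.7 + 13.7222 = 38.4222
°P = 259 − 259/1.054 = 13.2694
cells = 0.99·38.4222·13.2694

504.7433 billion cells


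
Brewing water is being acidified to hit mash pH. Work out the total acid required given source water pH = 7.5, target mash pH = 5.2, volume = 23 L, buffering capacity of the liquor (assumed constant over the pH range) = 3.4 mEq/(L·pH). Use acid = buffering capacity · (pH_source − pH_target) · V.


acid = 3.4 · (7.5 − 5.2) · 23

179.8600 mEq


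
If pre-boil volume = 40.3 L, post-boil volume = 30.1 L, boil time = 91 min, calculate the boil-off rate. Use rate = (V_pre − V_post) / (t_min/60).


rate = (40.3 − 30.1) / (91/60)

6.7253 L/hr


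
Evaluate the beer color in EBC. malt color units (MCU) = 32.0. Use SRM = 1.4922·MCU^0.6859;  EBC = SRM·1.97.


SRM = 1.4922·32.0^0.6859 = 16.0772
EBC = 16.0772·1.97

31.6720 EBC


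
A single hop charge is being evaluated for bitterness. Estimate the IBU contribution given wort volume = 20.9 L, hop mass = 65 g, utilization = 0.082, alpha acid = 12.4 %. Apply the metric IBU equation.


IBU = (α/100)·mass·U·1000 / V
IBU = (12.4/100)·65·0.082·1000 / 20.9

31.6230 IBU


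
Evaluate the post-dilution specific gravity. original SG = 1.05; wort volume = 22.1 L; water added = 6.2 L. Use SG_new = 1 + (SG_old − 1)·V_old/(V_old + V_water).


pts = (1.05 − 1)·1000·22.1/(22.1 + 6.2) = 39.0459
SG_new = 1 + 39.0459/1000

1.0390


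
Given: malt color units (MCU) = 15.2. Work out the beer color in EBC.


SRM = 1.4922·MCU^0.6859;  EBC = SRM·1.97
SRM = 1.4922·15.2^0.6859 = 9.6484
EBC = 9.6484·1.97

19.0073 EBC


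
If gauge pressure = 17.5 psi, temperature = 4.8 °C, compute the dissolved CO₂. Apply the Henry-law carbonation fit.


vols = (P + 14.695)·(0.01821 + 0.09011·e^(−0.04·T))
vols = (17.5 + 14.695)·(0.01821 + 0.09011·e^(−0.04·4.8))

2.9806 volumes


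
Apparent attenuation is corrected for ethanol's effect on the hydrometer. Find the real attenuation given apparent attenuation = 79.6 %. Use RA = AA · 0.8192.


RA = 79.6 · 0.8192

65.2083 %


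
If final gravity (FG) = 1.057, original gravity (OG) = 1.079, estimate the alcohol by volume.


ABV = (OG − FG) · 131.25
ABV = (1.079 − 1.057) · 131.25

2.8875 % ABV


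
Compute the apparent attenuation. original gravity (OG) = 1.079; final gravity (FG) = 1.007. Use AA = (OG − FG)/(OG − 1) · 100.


AA = (1.079 − 1.007)/(1.079 − 1) · 100

91.1392 %


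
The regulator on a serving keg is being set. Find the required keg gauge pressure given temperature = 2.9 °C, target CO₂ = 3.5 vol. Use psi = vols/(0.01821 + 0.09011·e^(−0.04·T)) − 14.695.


psi = 3.5/(0.01821 + 0.09011·e^(−0.04·2.9)) − 14.695

20.8558 psi


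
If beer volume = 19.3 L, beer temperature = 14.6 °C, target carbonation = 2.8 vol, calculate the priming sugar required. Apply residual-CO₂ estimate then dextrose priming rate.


residual = 14.695·(0.01821 + 0.09011·e^(−0.04·T));  sugar = (target − residual)·4.0·V
residual = 14.695·(0.01821 + 0.09011·e^(−0.04·14.6)) = 1.0060
sugar = (2.8 − 1.0060)·4.0·19.3

138.4941 g


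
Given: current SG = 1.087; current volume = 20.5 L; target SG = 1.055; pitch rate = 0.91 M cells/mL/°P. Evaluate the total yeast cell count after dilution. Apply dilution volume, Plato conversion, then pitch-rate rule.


V_w = V·((SG_c−1)/(SG_t−1)−1);  °P = 259 − 259/SG_t;  cells = rate·(V+V_w)·°P
V_w = 20.5·((1.087−1)/(1.055−1)−1) = 11.9273
V_final = 20.5 + 11.9273 = 32.4273
°P = 259 − 259/1.055 = 13.5024
cells = 0.91·32.4273·13.5024

398.4390 billion cells


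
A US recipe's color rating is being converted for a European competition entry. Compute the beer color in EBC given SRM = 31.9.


EBC = SRM · 1.97
EBC = 31.9 · 1.97

62.8430 EBC


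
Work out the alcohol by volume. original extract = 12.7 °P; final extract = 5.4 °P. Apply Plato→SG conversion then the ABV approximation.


SG = 259/(259 − P);  ABV = (OG − FG)·131.25
OG = 259/(259 − 12.7) = 1.0516
FG = 259/(259 − 5.4) = 1.0213
ABV = (1.0516 − 1.0213)·131.25

3.9729 % ABV


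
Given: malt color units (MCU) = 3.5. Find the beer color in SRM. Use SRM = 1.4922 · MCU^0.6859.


SRM = 1.4922 · 3.5^0.6859

3.5237 SRM


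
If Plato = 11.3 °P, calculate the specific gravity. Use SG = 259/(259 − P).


SG = 259/(259 − 11.3)

1.0456


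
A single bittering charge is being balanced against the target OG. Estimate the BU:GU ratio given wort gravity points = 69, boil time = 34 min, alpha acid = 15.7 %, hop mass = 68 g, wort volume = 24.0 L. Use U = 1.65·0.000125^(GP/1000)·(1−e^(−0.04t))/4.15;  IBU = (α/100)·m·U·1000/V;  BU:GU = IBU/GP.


U = 1.65·0.000125^(69/1000)·(1−e^(−0.04·34))/4.15 = 0.1590
IBU = (15.7/100)·68·0.1590·1000/24.0 = 70.7143
BU:GU = 70.7143/69

1.0248


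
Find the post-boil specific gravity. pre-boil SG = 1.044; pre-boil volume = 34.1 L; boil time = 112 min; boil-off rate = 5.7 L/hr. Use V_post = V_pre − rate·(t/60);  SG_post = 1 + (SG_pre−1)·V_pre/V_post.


V_post = 34.1 − 5.7·(112/60) = 23.4600
SG_post = 1 + (1.044 − 1)·34.1/23.4600

1.0640


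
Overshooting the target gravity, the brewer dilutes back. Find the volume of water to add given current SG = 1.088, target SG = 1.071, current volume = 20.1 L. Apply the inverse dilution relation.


V_water = V·((SG_curr − 1)/(SG_target − 1) − 1)
V_water = 20.1·((1.088 − 1)/(1.071 − 1) − 1)

4.8127 L


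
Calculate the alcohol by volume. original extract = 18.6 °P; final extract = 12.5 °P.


SG = 259/(259 − P);  ABV = (OG − FG)·131.25
OG = 259/(259 − 18.6) = 1.0774
FG = 259/(259 − 12.5) = 1.0507
ABV = (1.0774 − 1.0507)·131.25

3.4993 % ABV


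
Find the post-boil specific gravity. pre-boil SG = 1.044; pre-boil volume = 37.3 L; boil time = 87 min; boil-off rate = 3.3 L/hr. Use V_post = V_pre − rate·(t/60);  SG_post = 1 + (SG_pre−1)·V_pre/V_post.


V_post = 37.3 − 3.3·(87/60) = 32.5150
SG_post = 1 + (1.044 − 1)·37.3/32.5150

1.0505


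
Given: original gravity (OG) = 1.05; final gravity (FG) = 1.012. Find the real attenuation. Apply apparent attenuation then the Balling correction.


AA = (OG−FG)/(OG−1)·100;  RA = AA·0.8192
AA = (1.05 − 1.012)/(1.05 − 1)·100 = 76.0000
RA = 76.0000·0.8192

62.2592 %


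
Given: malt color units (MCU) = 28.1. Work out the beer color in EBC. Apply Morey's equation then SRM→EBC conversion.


SRM = 1.4922·MCU^0.6859;  EBC = SRM·1.97
SRM = 1.4922·28.1^0.6859 = 14.7060
EBC = 14.7060·1.97

28.9708 EBC


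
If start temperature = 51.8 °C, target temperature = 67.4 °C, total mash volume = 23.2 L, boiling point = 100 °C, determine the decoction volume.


V_dec = V_total·(T_target − T_start)/(T_boil − T_start)
V_dec = 23.2·(67.4 − 51.8)/(100 − 51.8)

7.5087 L


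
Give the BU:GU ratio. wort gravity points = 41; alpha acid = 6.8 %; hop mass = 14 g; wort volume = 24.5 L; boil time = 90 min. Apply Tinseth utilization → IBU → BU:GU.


U = 1.65·0.000125^(GP/1000)·(1−e^(−0.04t))/4.15;  IBU = (α/100)·m·U·1000/V;  BU:GU = IBU/GP
U = 1.65·0.000125^(41/1000)·(1−e^(−0.04·90))/4.15 = 0.2675
IBU = (6.8/100)·14·0.2675·1000/24.5 = 10.3956
BU:GU = 10.3956/41

0.2536


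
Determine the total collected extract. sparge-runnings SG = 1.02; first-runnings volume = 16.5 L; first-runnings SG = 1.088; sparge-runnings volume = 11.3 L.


total = Σ (SG_i − 1)·1000·V_i
first = (1.088 − 1)·1000·16.5 = 1452.0000
sparge = (1.02 − 1)·1000·11.3 = 226.0000
total = 1452.0000 + 226.0000

1678.0000 gravity·L


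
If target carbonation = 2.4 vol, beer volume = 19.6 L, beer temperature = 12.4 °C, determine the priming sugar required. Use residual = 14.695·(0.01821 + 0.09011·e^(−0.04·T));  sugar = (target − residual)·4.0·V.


residual = 14.695·(0.01821 + 0.09011·e^(−0.04·12.4)) = 1.0740
sugar = (2.4 − 1.0740)·4.0·19.6

103.9613 g


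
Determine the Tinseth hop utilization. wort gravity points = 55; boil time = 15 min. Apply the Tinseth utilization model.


U = 1.65·0.000125^(GP/1000) · (1 − e^(−0.04·t))/4.15
bigness = 1.65·0.000125^(55/1000) = 1.0065
boil_factor = (1 − e^(−0.04·15))/4.15 = 0.1087
U = 1.0065 · 0.1087

0.1094


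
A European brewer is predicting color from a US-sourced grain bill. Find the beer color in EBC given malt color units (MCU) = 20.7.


SRM = 1.4922·MCU^0.6859;  EBC = SRM·1.97
SRM = 1.4922·20.7^0.6859 = 11.9248
EBC = 11.9248·1.97

23.4919 EBC


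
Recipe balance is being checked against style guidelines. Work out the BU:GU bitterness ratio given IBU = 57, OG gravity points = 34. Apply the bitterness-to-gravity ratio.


BU:GU = IBU / OG_points
BU:GU = 57 / 34

1.6765


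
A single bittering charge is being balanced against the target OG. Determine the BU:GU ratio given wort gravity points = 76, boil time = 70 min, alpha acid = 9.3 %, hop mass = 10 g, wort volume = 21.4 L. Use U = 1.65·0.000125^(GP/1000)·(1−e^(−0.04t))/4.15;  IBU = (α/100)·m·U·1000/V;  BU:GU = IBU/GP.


U = 1.65·0.000125^(76/1000)·(1−e^(−0.04·70))/4.15 = 0.1886
IBU = (9.3/100)·10·0.1886·1000/21.4 = 8.1964
BU:GU = 8.1964/76

0.1078


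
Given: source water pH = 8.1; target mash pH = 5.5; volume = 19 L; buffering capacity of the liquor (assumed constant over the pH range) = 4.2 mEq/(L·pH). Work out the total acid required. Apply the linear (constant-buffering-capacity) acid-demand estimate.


acid = buffering capacity · (pH_source − pH_target) · V
acid = 4.2 · (8.1 − 5.5) · 19

207.4800 mEq


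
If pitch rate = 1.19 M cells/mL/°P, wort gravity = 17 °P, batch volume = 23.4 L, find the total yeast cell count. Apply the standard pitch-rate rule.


cells (billions) = rate · V_L · °P
cells = 1.19 · 23.4 · 17

473.3820 billion cells


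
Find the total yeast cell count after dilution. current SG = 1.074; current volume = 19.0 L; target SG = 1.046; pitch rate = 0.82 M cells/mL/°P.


V_w = V·((SG_c−1)/(SG_t−1)−1);  °P = 259 − 259/SG_t;  cells = rate·(V+V_w)·°P
V_w = 19.0·((1.074−1)/(1.046−1)−1) = 11.5652
V_final = 19.0 + 11.5652 = 30.5652
°P = 259 − 259/1.046 = 11.3901
cells = 0.82·30.5652·11.3901

285.4745 billion cells


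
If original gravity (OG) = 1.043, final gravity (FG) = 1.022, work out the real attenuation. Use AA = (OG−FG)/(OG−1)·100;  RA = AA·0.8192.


AA = (1.043 − 1.022)/(1.043 − 1)·100 = 48.8372
RA = 48.8372·0.8192

40.0074 %


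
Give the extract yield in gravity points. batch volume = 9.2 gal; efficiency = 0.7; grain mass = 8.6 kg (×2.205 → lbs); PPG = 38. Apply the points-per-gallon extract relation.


points = lbs × PPG × eff / vol
lbs = 8.6 × 2.205 = 18.9630
points = 18.9630 × 38 × 0.7 / 9.2

54.8278 points


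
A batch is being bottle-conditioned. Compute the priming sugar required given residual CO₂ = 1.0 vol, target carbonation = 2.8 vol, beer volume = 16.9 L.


sugar = (target − residual)·4.0·V
sugar = (2.8 − 1.0)·4.0·16.9

121.6800 g


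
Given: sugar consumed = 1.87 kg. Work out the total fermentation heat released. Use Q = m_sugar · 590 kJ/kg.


Q = 1.87 · 590

1103.3000 kJ


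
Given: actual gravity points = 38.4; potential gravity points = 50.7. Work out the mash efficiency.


efficiency = actual / potential × 100
efficiency = 38.4 / 50.7 × 100

75.7396 %


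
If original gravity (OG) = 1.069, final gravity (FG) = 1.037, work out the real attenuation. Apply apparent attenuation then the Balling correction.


AA = (OG−FG)/(OG−1)·100;  RA = AA·0.8192
AA = (1.069 − 1.037)/(1.069 − 1)·100 = 46.3768
RA = 46.3768·0.8192

37.9919 %


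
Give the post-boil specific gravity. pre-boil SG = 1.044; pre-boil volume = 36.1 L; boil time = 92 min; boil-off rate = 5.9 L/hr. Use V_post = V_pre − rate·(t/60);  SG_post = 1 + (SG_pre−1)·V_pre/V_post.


V_post = 36.1 − 5.9·(92/60) = 27.0533
SG_post = 1 + (1.044 − 1)·36.1/27.0533

1.0587


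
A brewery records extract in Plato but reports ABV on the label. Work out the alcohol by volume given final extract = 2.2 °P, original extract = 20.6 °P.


SG = 259/(259 − P);  ABV = (OG − FG)·131.25
OG = 259/(259 − 20.6) = 1.0864
FG = 259/(259 − 2.2) = 1.0086
ABV = (1.0864 − 1.0086)·131.25

10.2168 % ABV


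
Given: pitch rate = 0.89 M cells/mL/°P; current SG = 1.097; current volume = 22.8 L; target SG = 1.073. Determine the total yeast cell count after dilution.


V_w = V·((SG_c−1)/(SG_t−1)−1);  °P = 259 − 259/SG_t;  cells = rate·(V+V_w)·°P
V_w = 22.8·((1.097−1)/(1.073−1)−1) = 7.4959
V_final = 22.8 + 7.4959 = 30.2959
°P = 259 − 259/1.073 = 17.6207
cells = 0.89·30.2959·17.6207

475.1127 billion cells


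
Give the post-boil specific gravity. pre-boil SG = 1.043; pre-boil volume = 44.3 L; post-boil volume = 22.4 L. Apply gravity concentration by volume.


SG_post = 1 + (SG_pre − 1)·V_pre/V_post
pts_pre = (1.043 − 1)·1000 = 43.0000
pts_post = 43.0000·44.3/22.4 = 85.0402
SG_post = 1 + 85.0402/1000

1.0850


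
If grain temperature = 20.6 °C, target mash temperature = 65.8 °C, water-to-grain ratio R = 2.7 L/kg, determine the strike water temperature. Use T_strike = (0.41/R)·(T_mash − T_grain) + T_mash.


T_strike = (0.41/2.7)·(65.8 − 20.6) + 65.8

72.6637 °C


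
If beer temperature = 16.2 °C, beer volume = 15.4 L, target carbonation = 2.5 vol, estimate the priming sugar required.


residual = 14.695·(0.01821 + 0.09011·e^(−0.04·T));  sugar = (target − residual)·4.0·V
residual = 14.695·(0.01821 + 0.09011·e^(−0.04·16.2)) = 0.9603
sugar = (2.5 − 0.9603)·4.0·15.4

94.8483 g


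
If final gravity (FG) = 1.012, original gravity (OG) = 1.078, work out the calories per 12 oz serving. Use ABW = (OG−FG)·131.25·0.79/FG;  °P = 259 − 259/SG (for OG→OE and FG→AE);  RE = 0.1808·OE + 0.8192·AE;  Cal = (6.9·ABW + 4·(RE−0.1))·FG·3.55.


ABW = (1.078 − 1.012)·131.25·0.79/1.012 = 6.7622
OE = 259 − 259/1.078 = 18.7403 °P
AE = 259 − 259/1.012 = 3.0711 °P
RE = 0.1808·18.7403 + 0.8192·3.0711 = 5.9041 °P
Cal = (6.9·6.7622 + 4·(5.9041−0.1))·1.012·3.55

251.0360 kcal


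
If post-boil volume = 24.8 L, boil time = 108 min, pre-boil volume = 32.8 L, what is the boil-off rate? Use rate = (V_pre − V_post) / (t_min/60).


rate = (32.8 − 24.8) / (108/60)

4.4444 L/hr


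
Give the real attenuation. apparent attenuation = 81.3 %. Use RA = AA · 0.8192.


RA = 81.3 · 0.8192

66.6010 %


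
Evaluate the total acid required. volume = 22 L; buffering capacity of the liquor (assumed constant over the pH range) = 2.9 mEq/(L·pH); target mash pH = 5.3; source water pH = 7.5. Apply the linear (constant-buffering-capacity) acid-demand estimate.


acid = buffering capacity · (pH_source − pH_target) · V
acid = 2.9 · (7.5 − 5.3) · 22

140.3600 mEq


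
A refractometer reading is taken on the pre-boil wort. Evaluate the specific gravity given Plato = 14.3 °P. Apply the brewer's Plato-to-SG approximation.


SG = 259/(259 − P)
SG = 259/(259 − 14.3)

1.0584
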